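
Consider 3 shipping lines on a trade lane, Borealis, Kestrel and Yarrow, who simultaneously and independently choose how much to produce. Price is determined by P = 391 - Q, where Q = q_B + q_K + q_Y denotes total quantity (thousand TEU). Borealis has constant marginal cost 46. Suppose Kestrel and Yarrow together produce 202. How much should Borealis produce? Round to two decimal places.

With rivals' combined output fixed at 202, Borealis's profit is π_B = (391 - 202 - q_B)q_B - (46q_B) = (189 - q_B)q_B - (46q_B).
∂π_B/∂q_B = 143 - 2q_B = 0, so q_B = 143/2.

71.50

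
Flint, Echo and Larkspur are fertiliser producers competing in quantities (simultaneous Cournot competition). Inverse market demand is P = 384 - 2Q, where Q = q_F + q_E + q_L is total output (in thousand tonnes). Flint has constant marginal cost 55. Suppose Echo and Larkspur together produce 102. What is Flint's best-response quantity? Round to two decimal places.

31.25

With rivals' combined output fixed at 102, Flint's profit is π_F = (384 - 2·102 - 2q_F)q_F - (55q_F) = (180 - 2q_F)q_F - (55q_F).
∂π_F/∂q_F = 125 - 4q_F = 0, so q_F = 125/4.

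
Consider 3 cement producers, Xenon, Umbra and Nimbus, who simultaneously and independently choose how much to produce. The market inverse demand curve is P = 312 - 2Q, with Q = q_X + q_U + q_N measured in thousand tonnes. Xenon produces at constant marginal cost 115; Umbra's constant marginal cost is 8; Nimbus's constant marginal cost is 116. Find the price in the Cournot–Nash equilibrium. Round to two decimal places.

137.75

Xenon's profit: π_X = (312 - 2Q)q_X - (115q_X). Setting ∂π_X/∂q_X = 0: 197 - 4q_X - 2(q_U + q_N) = 0.
Umbra's first-order condition: 304 - 4q_U - 2(q_X + q_N) = 0.
Nimbus's first-order condition: 196 - 4q_N - 2(q_X + q_U) = 0.
Adding the 3 conditions: 697 − 4Q − 4Q = 0, i.e. Q = 697/8.
Back-substituting: q_X = (197 − 697/4)/2 = 91/8, q_U = (304 − 697/4)/2 = 519/8, q_N = (196 − 697/4)/2 = 87/8.
Total output Q = 697/8, so price P = 312 - 2·(697/8) = 551/4.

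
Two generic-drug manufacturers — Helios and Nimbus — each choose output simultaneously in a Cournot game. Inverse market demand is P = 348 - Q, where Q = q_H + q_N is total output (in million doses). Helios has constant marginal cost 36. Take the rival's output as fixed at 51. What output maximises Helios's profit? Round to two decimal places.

With the rival's output fixed at 51, Helios's profit is π_H = (348 - 51 - q_H)q_H - (36q_H) = (297 - q_H)q_H - (36q_H).
∂π_H/∂q_H = 261 - 2q_H = 0, so q_H = 261/2.

130.50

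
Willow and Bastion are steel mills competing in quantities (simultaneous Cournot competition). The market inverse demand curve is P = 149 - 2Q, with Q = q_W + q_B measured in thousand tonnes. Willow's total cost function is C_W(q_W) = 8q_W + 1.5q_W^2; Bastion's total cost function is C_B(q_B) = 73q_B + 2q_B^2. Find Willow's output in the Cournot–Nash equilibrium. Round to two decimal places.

Willow's profit: π_W = (149 - 2Q)q_W - (8q_W + (3/2)q_W²). Setting ∂π_W/∂q_W = 0: 141 - 7q_W - 2(q_B) = 0.
Bastion's first-order condition: 76 - 8q_B - 2(q_W) = 0.
So q_W = (141 - 2q_B)/7 and q_B = (76 - 2q_W)/8.
Solving the pair: q_W = 244/13, q_B = 125/26.

18.77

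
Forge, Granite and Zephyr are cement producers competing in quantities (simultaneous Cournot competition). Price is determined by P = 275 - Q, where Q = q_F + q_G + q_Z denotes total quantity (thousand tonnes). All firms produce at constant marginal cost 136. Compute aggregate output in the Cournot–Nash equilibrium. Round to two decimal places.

Each firm earns π_i = (275 - Q)q_i - 136q_i.
First-order condition (treating rivals' output as given): 139 - 2q_i - Σ_{j≠i} q_j = 0.
With identical firms every q_j equals q_i, so Σ_{j≠i} q_j = 2q_i and 139 = 4q_i, giving q_i = 139/4.
Total output Q = 139/4 + 139/4 + 139/4 = 417/4.

104.25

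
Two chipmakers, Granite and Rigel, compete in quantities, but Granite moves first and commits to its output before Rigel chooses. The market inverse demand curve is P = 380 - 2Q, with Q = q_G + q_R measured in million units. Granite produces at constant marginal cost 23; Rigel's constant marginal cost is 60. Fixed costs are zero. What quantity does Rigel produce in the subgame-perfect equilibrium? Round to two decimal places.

Solve by backward induction. Given q_G, the follower Rigel maximises π_R = (380 - 2q_G - 2q_R)q_R - 60q_R.
∂π_R/∂q_R = 320 - 2q_G - 4q_R = 0 gives the reaction function q_R = (320 - 2q_G)/4.
Granite substitutes q_R(q_G) into its own profit: π_G = q_G(380 - 2q_G - (320 - 2q_G)/2) - 23q_G = (220 - q_G)q_G - 23q_G.
The leader's first-order condition 197 - 2q_G = 0 yields q_G = 197/2.
Then q_R = (320 - 2·(197/2))/4 = 123/4.

30.75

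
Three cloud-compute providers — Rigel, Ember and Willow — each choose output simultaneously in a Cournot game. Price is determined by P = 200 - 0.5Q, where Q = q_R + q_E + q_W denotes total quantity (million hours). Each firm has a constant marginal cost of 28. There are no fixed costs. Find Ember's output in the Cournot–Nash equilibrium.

86

Each firm earns π_i = (200 - 0.5Q)q_i - 28q_i.
First-order condition (treating rivals' output as given): 172 - q_i - (1/2)·Σ_{j≠i} q_j = 0.
By symmetry each firm produces the same amount; substituting Σ_{j≠i} q_j = 2q_i yields q_i = 172/2 = 86.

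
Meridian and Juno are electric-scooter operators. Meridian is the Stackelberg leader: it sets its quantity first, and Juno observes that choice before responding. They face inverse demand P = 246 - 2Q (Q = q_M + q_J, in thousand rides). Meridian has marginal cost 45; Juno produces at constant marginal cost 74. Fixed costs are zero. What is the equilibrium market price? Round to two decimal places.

Solve by backward induction. Given q_M, the follower Juno maximises π_J = (246 - 2q_M - 2q_J)q_J - 74q_J.
∂π_J/∂q_J = 172 - 2q_M - 4q_J = 0 gives the reaction function q_J = (172 - 2q_M)/4.
The leader anticipates this reaction. Substituting into P = 246 - 2Q gives P = 160 - q_M, so π_M = (160 - q_M)q_M - 45q_M.
Maximising: ∂π_M/∂q_M = 115 - 2q_M = 0, giving q_M = 115/2.
Then q_J = (172 - 2·(115/2))/4 = 57/4.
Total output Q = 287/4, so price P = 246 - 2·(287/4) = 205/2.

102.50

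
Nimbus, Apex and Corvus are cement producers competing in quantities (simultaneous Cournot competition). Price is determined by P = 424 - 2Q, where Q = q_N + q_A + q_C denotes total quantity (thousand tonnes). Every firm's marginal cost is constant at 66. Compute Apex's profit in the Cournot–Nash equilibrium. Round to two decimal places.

Each firm earns π_i = (424 - 2Q)q_i - 66q_i.
First-order condition (treating rivals' output as given): 358 - 4q_i - 2·Σ_{j≠i} q_j = 0.
By symmetry each firm produces the same amount; substituting Σ_{j≠i} q_j = 2q_i yields q_i = 358/8 = 179/4.
Price P = 424 - 2·(537/4) = 311/2.
Apex's profit: (311/2 - 66)·(179/4) = 4005.1250.

4005.13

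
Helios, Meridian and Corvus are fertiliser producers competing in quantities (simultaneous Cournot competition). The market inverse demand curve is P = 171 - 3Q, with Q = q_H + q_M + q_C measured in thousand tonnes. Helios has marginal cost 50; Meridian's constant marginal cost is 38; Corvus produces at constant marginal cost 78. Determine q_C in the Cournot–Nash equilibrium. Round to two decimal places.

Helios's profit: π_H = (171 - 3Q)q_H - (50q_H). Setting ∂π_H/∂q_H = 0: 121 - 6q_H - 3(q_M + q_C) = 0.
Meridian's first-order condition: 133 - 6q_M - 3(q_H + q_C) = 0.
Corvus's first-order condition: 93 - 6q_C - 3(q_H + q_M) = 0.
Adding the 3 first-order conditions: 347 − 12Q = 0, so Q = 347/12.
Back-substituting: q_H = (121 − 347/4)/3 = 137/12, q_M = (133 − 347/4)/3 = 185/12, q_C = (93 − 347/4)/3 = 25/12.

2.08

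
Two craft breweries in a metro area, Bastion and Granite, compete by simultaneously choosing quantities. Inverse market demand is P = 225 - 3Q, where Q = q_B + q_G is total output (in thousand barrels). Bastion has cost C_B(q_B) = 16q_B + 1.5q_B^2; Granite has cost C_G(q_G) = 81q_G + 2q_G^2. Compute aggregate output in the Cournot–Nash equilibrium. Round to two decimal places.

28.73

Bastion's profit: π_B = (225 - 3Q)q_B - (16q_B + (3/2)q_B²). Setting ∂π_B/∂q_B = 0: 209 - 9q_B - 3(q_G) = 0.
Granite's profit: π_G = (225 - 3Q)q_G - (81q_G + 2q_G²). Setting ∂π_G/∂q_G = 0: 144 - 10q_G - 3(q_B) = 0.
Best responses: q_B = (209 - 3q_G)/9, q_G = (144 - 3q_B)/10.
Solving the pair: q_B = 1658/81, q_G = 223/27.
Total output Q = 1658/81 + 223/27 = 28.7284.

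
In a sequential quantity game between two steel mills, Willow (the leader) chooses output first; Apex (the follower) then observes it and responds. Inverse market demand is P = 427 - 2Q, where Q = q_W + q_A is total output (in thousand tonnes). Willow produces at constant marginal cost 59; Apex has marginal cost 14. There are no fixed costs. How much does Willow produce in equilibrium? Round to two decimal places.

The follower Apex best-responds to any q_W: π_A = (427 - 2Q)q_A - 14q_A.
Setting the follower's marginal profit to zero, 413 - 2q_W - 4q_A = 0, i.e. q_A = (413 - 2q_W)/4.
The leader anticipates this reaction. Substituting into P = 427 - 2Q gives P = 441/2 - q_W, so π_W = (441/2 - q_W)q_W - 59q_W.
Leader FOC: 323/2 - 2q_W = 0, so q_W = 323/4.
Then q_A = (413 - 2·(323/4))/4 = 503/8.

80.75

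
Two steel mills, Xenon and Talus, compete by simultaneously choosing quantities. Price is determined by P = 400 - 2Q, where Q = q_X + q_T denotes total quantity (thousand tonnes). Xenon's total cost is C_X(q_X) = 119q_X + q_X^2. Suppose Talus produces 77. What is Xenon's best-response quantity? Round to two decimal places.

With the rival's output fixed at 77, Xenon's profit is π_X = (400 - 2·77 - 2q_X)q_X - (119q_X + q_X²) = (246 - 2q_X)q_X - (119q_X + q_X²).
∂π_X/∂q_X = 127 - 6q_X = 0, so q_X = 127/6.

21.17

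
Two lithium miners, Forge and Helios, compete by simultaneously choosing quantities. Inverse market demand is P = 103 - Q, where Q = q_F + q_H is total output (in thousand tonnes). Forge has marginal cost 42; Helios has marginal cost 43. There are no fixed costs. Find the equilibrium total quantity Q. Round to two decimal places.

40.33

Forge's profit: π_F = (103 - Q)q_F - (42q_F). Setting ∂π_F/∂q_F = 0: 61 - 2q_F - (q_H) = 0.
Helios's first-order condition: 60 - 2q_H - (q_F) = 0.
Best responses: q_F = (61 - q_H)/2, q_H = (60 - q_F)/2.
Solving the pair: q_F = 62/3, q_H = 59/3.
Total output Q = 62/3 + 59/3 = 121/3.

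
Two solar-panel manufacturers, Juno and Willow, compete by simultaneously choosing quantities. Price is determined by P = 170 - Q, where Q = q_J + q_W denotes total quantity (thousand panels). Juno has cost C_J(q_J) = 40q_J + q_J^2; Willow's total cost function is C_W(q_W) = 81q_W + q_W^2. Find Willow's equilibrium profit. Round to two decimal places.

454.01

Juno's profit: π_J = (170 - Q)q_J - (40q_J + q_J²). Setting ∂π_J/∂q_J = 0: 130 - 4q_J - (q_W) = 0.
Willow's profit: π_W = (170 - Q)q_W - (81q_W + q_W²). Setting ∂π_W/∂q_W = 0: 89 - 4q_W - (q_J) = 0.
So q_J = (130 - q_W)/4 and q_W = (89 - q_J)/4.
Substituting one into the other gives q_J = 431/15 and q_W = 226/15.
Price P = 170 - 219/5 = 631/5.
Willow's profit: (631/5)·(226/15) - 81·(226/15) - (226/15)² = 454.0089.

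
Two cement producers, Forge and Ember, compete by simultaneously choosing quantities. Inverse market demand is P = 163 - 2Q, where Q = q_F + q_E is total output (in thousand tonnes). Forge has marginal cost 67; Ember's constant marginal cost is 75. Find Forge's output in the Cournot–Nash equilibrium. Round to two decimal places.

17.33

Forge's profit: π_F = (163 - 2Q)q_F - (67q_F). Setting ∂π_F/∂q_F = 0: 96 - 4q_F - 2(q_E) = 0.
Ember's first-order condition: 88 - 4q_E - 2(q_F) = 0.
Rearranging gives the reaction functions q_F = (96 - 2q_E)/4 and q_E = (88 - 2q_F)/4.
Substituting one into the other gives q_F = 52/3 and q_E = 40/3.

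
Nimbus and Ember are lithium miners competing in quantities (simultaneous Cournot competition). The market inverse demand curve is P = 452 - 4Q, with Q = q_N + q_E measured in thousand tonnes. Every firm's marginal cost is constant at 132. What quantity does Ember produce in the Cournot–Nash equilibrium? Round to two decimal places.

Each firm earns π_i = (452 - 4Q)q_i - 132q_i.
Setting ∂π_i/∂q_i = 0 with rivals' quantities fixed: 320 - 8q_i - 4q_j = 0.
With identical firms every q_j equals q_i, so q_j = q_i and 320 = 12q_i, giving q_i = 80/3.

26.67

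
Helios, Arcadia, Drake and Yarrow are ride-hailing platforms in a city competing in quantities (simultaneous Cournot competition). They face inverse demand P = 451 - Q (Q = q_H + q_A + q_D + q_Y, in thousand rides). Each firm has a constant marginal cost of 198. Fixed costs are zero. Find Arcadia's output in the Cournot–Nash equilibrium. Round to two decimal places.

Each firm earns π_i = (451 - Q)q_i - 198q_i.
First-order condition (treating rivals' output as given): 253 - 2q_i - Σ_{j≠i} q_j = 0.
By symmetry each firm produces the same amount; substituting Σ_{j≠i} q_j = 3q_i yields q_i = 253/5.

50.60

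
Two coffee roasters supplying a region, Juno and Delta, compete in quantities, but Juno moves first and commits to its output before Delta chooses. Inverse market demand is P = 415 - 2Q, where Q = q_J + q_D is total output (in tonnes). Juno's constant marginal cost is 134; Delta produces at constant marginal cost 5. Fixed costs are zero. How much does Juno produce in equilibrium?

38

Solve by backward induction. Given q_J, the follower Delta maximises π_D = (415 - 2q_J - 2q_D)q_D - 5q_D.
Follower FOC: 410 - 2q_J - 4q_D = 0, so q_D(q_J) = (410 - 2q_J)/4.
The leader anticipates this reaction. Substituting into P = 415 - 2Q gives P = 210 - q_J, so π_J = (210 - q_J)q_J - 134q_J.
Leader FOC: 76 - 2q_J = 0, so q_J = 38.
Then q_D = (410 - 2·38)/4 = 167/2.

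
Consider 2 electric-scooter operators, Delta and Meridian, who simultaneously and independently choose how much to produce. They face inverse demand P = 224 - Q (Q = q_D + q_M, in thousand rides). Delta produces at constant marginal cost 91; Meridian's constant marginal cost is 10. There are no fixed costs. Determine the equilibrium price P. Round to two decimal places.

108.33

Delta's profit: π_D = (224 - Q)q_D - (91q_D). Setting ∂π_D/∂q_D = 0: 133 - 2q_D - (q_M) = 0.
Meridian's first-order condition: 214 - 2q_M - (q_D) = 0.
So q_D = (133 - q_M)/2 and q_M = (214 - q_D)/2.
Substituting one into the other gives q_D = 52/3 and q_M = 295/3.
Total output Q = 347/3, so price P = 224 - 347/3 = 325/3.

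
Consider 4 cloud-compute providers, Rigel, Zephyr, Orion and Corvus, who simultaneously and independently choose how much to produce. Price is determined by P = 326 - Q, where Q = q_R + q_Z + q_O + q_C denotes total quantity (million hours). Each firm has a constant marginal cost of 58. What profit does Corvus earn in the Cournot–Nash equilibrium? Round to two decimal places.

A representative firm's profit is π_i = q_i(326 - Q) - 58q_i.
First-order condition (treating rivals' output as given): 268 - 2q_i - Σ_{j≠i} q_j = 0.
With identical firms every q_j equals q_i, so Σ_{j≠i} q_j = 3q_i and 268 = 5q_i, giving q_i = 268/5.
Price P = 326 - 1072/5 = 558/5.
Corvus's profit: (558/5 - 58)·(268/5) = 2872.9600.

2872.96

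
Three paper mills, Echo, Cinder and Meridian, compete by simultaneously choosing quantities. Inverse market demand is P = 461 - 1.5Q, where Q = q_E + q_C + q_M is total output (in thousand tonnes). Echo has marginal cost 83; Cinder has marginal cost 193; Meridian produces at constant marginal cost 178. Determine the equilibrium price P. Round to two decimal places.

Echo's profit: π_E = (461 - 1.5Q)q_E - (83q_E). Setting ∂π_E/∂q_E = 0: 378 - 3q_E - (3/2)(q_C + q_M) = 0.
Cinder's profit: π_C = (461 - 1.5Q)q_C - (193q_C). Setting ∂π_C/∂q_C = 0: 268 - 3q_C - (3/2)(q_E + q_M) = 0.
Meridian's first-order condition: 283 - 3q_M - (3/2)(q_E + q_C) = 0.
Adding the 3 conditions: 929 − 3Q − 3Q = 0, i.e. Q = 929/6.
Back-substituting: q_E = (378 − 929/4)/(3/2) = 583/6, q_C = (268 − 929/4)/(3/2) = 143/6, q_M = (283 − 929/4)/(3/2) = 203/6.
Total output Q = 929/6, so price P = 461 - (3/2)·(929/6) = 915/4.

228.75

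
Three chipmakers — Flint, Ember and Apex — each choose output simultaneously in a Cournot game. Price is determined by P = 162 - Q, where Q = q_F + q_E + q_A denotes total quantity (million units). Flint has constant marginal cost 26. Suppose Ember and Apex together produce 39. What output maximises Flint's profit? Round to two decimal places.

48.50

With rivals' combined output fixed at 39, Flint's profit is π_F = (162 - 39 - q_F)q_F - (26q_F) = (123 - q_F)q_F - (26q_F).
∂π_F/∂q_F = 97 - 2q_F = 0, so q_F = 97/2.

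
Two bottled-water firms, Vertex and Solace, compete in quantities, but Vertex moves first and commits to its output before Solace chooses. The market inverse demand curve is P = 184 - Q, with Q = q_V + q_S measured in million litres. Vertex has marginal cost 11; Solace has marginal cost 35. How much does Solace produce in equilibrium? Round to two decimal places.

25.25

The follower Solace best-responds to any q_V: π_S = (184 - Q)q_S - 35q_S.
∂π_S/∂q_S = 149 - q_V - 2q_S = 0 gives the reaction function q_S = (149 - q_V)/2.
Vertex substitutes q_S(q_V) into its own profit: π_V = q_V(184 - q_V - (149 - q_V)/2) - 11q_V = (219/2 - (1/2)q_V)q_V - 11q_V.
Maximising: ∂π_V/∂q_V = 197/2 - q_V = 0, giving q_V = 197/2.
Then q_S = (149 - 197/2)/2 = 101/4.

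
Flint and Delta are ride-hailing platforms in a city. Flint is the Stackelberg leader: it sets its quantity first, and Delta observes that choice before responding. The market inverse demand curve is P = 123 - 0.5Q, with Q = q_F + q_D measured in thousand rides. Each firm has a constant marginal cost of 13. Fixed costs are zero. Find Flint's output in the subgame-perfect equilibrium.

110

The follower Delta best-responds to any q_F: π_D = (123 - 0.5Q)q_D - 13q_D.
Setting the follower's marginal profit to zero, 110 - (1/2)q_F - q_D = 0, i.e. q_D = (110 - (1/2)q_F).
Flint substitutes q_D(q_F) into its own profit: π_F = q_F(123 - (1/2)q_F - (110 - (1/2)q_F)/2) - 13q_F = (68 - (1/4)q_F)q_F - 13q_F.
The leader's first-order condition 55 - (1/2)q_F = 0 yields q_F = 110.
Then q_D = (110 - (1/2)·110) = 55.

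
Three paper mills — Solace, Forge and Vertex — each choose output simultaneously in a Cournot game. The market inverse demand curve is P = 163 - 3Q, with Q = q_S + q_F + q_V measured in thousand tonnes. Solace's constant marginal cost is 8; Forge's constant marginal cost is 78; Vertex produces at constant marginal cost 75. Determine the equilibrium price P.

Solace's profit: π_S = (163 - 3Q)q_S - (8q_S). Setting ∂π_S/∂q_S = 0: 155 - 6q_S - 3(q_F + q_V) = 0.
Forge's profit: π_F = (163 - 3Q)q_F - (78q_F). Setting ∂π_F/∂q_F = 0: 85 - 6q_F - 3(q_S + q_V) = 0.
Vertex's first-order condition: 88 - 6q_V - 3(q_S + q_F) = 0.
Summing all 3 equations gives 328 − 12Q = 0, hence Q = 82/3.
Back-substituting: q_S = (155 − 82)/3 = 73/3, q_F = (85 − 82)/3 = 1, q_V = (88 − 82)/3 = 2.
Total output Q = 82/3, so price P = 163 - 3·(82/3) = 81.

81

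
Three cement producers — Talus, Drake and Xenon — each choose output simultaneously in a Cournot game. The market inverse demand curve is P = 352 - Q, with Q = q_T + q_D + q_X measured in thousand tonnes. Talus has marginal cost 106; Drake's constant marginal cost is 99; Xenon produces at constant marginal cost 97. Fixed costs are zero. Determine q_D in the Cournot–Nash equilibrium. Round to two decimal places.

64.50

Talus's profit: π_T = (352 - Q)q_T - (106q_T). Setting ∂π_T/∂q_T = 0: 246 - 2q_T - (q_D + q_X) = 0.
Drake's profit: π_D = (352 - Q)q_D - (99q_D). Setting ∂π_D/∂q_D = 0: 253 - 2q_D - (q_T + q_X) = 0.
Xenon's first-order condition: 255 - 2q_X - (q_T + q_D) = 0.
Summing all 3 equations gives 754 − 4Q = 0, hence Q = 377/2.
Back-substituting: q_T = (246 − 377/2) = 115/2, q_D = (253 − 377/2) = 129/2, q_X = (255 − 377/2) = 133/2.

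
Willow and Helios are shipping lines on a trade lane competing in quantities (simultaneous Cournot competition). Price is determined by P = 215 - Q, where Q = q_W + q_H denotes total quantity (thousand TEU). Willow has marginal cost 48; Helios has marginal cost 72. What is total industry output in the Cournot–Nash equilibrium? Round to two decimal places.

Willow's profit: π_W = (215 - Q)q_W - (48q_W). Setting ∂π_W/∂q_W = 0: 167 - 2q_W - (q_H) = 0.
Helios's profit: π_H = (215 - Q)q_H - (72q_H). Setting ∂π_H/∂q_H = 0: 143 - 2q_H - (q_W) = 0.
So q_W = (167 - q_H)/2 and q_H = (143 - q_W)/2.
Substituting one into the other gives q_W = 191/3 and q_H = 119/3.
Total output Q = 191/3 + 119/3 = 310/3.

103.33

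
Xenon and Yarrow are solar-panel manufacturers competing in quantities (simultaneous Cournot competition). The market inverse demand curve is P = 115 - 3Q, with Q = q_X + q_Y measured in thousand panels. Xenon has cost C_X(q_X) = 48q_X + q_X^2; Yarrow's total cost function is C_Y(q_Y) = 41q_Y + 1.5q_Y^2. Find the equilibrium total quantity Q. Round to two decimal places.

12.25

Xenon's profit: π_X = (115 - 3Q)q_X - (48q_X + q_X²). Setting ∂π_X/∂q_X = 0: 67 - 8q_X - 3(q_Y) = 0.
Yarrow's profit: π_Y = (115 - 3Q)q_Y - (41q_Y + (3/2)q_Y²). Setting ∂π_Y/∂q_Y = 0: 74 - 9q_Y - 3(q_X) = 0.
Best responses: q_X = (67 - 3q_Y)/8, q_Y = (74 - 3q_X)/9.
Substituting one into the other gives q_X = 127/21 and q_Y = 391/63.
Total output Q = 127/21 + 391/63 = 772/63.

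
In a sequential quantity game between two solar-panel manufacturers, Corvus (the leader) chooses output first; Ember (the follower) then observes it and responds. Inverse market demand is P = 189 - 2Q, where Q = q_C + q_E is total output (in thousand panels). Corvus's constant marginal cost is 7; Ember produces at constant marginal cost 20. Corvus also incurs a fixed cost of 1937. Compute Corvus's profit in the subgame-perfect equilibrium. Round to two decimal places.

439.56

The follower Ember best-responds to any q_C: π_E = (189 - 2Q)q_E - 20q_E.
Setting the follower's marginal profit to zero, 169 - 2q_C - 4q_E = 0, i.e. q_E = (169 - 2q_C)/4.
The leader anticipates this reaction. Substituting into P = 189 - 2Q gives P = 209/2 - q_C, so π_C = (209/2 - q_C)q_C - 7q_C.
The leader's first-order condition 195/2 - 2q_C = 0 yields q_C = 195/4.
Then q_E = (169 - 2·(195/4))/4 = 143/8.
Price P = 189 - 2·(533/8) = 223/4.
Corvus's profit: (223/4 - 7)·(195/4) - 1937 = 439.5625.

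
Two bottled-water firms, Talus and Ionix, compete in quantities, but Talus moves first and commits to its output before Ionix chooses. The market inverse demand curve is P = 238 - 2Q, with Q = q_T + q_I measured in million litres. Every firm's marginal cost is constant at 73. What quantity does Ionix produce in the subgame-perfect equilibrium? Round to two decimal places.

Solve by backward induction. Given q_T, the follower Ionix maximises π_I = (238 - 2q_T - 2q_I)q_I - 73q_I.
Setting the follower's marginal profit to zero, 165 - 2q_T - 4q_I = 0, i.e. q_I = (165 - 2q_T)/4.
The leader anticipates this reaction. Substituting into P = 238 - 2Q gives P = 311/2 - q_T, so π_T = (311/2 - q_T)q_T - 73q_T.
Leader FOC: 165/2 - 2q_T = 0, so q_T = 165/4.
Then q_I = (165 - 2·(165/4))/4 = 165/8.

20.63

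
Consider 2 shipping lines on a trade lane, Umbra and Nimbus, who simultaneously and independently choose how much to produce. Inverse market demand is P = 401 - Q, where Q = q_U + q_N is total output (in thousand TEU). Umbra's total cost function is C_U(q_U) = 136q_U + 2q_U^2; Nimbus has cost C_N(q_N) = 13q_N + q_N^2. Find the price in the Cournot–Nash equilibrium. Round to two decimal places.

Umbra's profit: π_U = (401 - Q)q_U - (136q_U + 2q_U²). Setting ∂π_U/∂q_U = 0: 265 - 6q_U - (q_N) = 0.
Nimbus's first-order condition: 388 - 4q_N - (q_U) = 0.
So q_U = (265 - q_N)/6 and q_N = (388 - q_U)/4.
Substituting one into the other gives q_U = 672/23 and q_N = 89.6957.
Total output Q = 118.9130, so price P = 401 - 118.9130 = 282.0870.

282.09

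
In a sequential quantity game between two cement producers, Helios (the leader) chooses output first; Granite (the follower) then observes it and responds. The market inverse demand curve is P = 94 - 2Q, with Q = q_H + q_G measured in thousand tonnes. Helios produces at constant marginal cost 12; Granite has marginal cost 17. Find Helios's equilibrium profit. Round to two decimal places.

473.06

The follower Granite best-responds to any q_H: π_G = (94 - 2Q)q_G - 17q_G.
∂π_G/∂q_G = 77 - 2q_H - 4q_G = 0 gives the reaction function q_G = (77 - 2q_H)/4.
The leader anticipates this reaction. Substituting into P = 94 - 2Q gives P = 111/2 - q_H, so π_H = (111/2 - q_H)q_H - 12q_H.
Maximising: ∂π_H/∂q_H = 87/2 - 2q_H = 0, giving q_H = 87/4.
Then q_G = (77 - 2·(87/4))/4 = 67/8.
Price P = 94 - 2·(241/8) = 135/4.
Helios's profit: (135/4 - 12)·(87/4) = 473.0625.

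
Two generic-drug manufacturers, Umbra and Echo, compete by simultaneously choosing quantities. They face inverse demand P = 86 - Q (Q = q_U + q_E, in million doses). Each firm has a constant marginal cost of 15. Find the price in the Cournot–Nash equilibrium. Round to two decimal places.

38.67

A representative firm's profit is π_i = q_i(86 - Q) - 15q_i.
Setting ∂π_i/∂q_i = 0 with rivals' quantities fixed: 71 - 2q_i - q_j = 0.
By symmetry each firm produces the same amount; substituting q_j = q_i yields q_i = 71/3.
Total output Q = 142/3, so price P = 86 - 142/3 = 116/3.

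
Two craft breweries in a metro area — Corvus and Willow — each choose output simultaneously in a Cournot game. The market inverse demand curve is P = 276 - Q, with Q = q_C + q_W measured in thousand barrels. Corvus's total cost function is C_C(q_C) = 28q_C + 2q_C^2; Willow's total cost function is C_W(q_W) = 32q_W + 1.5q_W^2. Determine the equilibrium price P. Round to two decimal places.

199.72

Corvus's profit: π_C = (276 - Q)q_C - (28q_C + 2q_C²). Setting ∂π_C/∂q_C = 0: 248 - 6q_C - (q_W) = 0.
Willow's first-order condition: 244 - 5q_W - (q_C) = 0.
Best responses: q_C = (248 - q_W)/6, q_W = (244 - q_C)/5.
Solving the pair: q_C = 996/29, q_W = 1216/29.
Total output Q = 76.2759, so price P = 276 - 76.2759 = 199.7241.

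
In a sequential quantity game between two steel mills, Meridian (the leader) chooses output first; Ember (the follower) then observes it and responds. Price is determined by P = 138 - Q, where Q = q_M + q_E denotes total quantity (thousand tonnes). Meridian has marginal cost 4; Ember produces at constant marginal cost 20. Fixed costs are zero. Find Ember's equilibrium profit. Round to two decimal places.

462.25

Solve by backward induction. Given q_M, the follower Ember maximises π_E = (138 - q_M - q_E)q_E - 20q_E.
Follower FOC: 118 - q_M - 2q_E = 0, so q_E(q_M) = (118 - q_M)/2.
Meridian substitutes q_E(q_M) into its own profit: π_M = q_M(138 - q_M - (118 - q_M)/2) - 4q_M = (79 - (1/2)q_M)q_M - 4q_M.
Maximising: ∂π_M/∂q_M = 75 - q_M = 0, giving q_M = 75.
Then q_E = (118 - 75)/2 = 43/2.
Price P = 138 - 193/2 = 83/2.
Ember's profit: (83/2 - 20)·(43/2) = 1849/4.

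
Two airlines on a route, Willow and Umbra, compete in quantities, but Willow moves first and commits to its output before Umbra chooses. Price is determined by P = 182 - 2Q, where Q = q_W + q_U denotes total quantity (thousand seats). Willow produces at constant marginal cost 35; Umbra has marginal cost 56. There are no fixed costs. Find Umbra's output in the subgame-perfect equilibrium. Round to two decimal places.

10.50

Solve by backward induction. Given q_W, the follower Umbra maximises π_U = (182 - 2q_W - 2q_U)q_U - 56q_U.
Follower FOC: 126 - 2q_W - 4q_U = 0, so q_U(q_W) = (126 - 2q_W)/4.
Willow substitutes q_U(q_W) into its own profit: π_W = q_W(182 - 2q_W - (126 - 2q_W)/2) - 35q_W = (119 - q_W)q_W - 35q_W.
The leader's first-order condition 84 - 2q_W = 0 yields q_W = 42.
Then q_U = (126 - 2·42)/4 = 21/2.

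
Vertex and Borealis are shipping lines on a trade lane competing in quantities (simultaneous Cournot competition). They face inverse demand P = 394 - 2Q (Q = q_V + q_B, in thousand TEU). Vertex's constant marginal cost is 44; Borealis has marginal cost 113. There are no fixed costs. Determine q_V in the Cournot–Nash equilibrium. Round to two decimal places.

69.83

Vertex's profit: π_V = (394 - 2Q)q_V - (44q_V). Setting ∂π_V/∂q_V = 0: 350 - 4q_V - 2(q_B) = 0.
Borealis's profit: π_B = (394 - 2Q)q_B - (113q_B). Setting ∂π_B/∂q_B = 0: 281 - 4q_B - 2(q_V) = 0.
Best responses: q_V = (350 - 2q_B)/4, q_B = (281 - 2q_V)/4.
Substituting one into the other gives q_V = 419/6 and q_B = 106/3.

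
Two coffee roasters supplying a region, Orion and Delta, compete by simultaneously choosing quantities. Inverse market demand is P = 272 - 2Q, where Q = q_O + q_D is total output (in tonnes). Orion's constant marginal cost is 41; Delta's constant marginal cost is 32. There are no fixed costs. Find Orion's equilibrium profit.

Orion's profit: π_O = (272 - 2Q)q_O - (41q_O). Setting ∂π_O/∂q_O = 0: 231 - 4q_O - 2(q_D) = 0.
Delta's profit: π_D = (272 - 2Q)q_D - (32q_D). Setting ∂π_D/∂q_D = 0: 240 - 4q_D - 2(q_O) = 0.
Best responses: q_O = (231 - 2q_D)/4, q_D = (240 - 2q_O)/4.
Solving the pair: q_O = 37, q_D = 83/2.
Price P = 272 - 2·(157/2) = 115.
Orion's profit: (115 - 41)·37 = 2738.

2738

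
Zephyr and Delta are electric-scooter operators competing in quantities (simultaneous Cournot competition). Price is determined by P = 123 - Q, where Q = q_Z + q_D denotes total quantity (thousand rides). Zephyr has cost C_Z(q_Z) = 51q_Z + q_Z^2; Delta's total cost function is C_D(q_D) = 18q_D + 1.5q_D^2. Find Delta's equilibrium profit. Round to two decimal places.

Zephyr's profit: π_Z = (123 - Q)q_Z - (51q_Z + q_Z²). Setting ∂π_Z/∂q_Z = 0: 72 - 4q_Z - (q_D) = 0.
Delta's first-order condition: 105 - 5q_D - (q_Z) = 0.
Rearranging gives the reaction functions q_Z = (72 - q_D)/4 and q_D = (105 - q_Z)/5.
Substituting one into the other gives q_Z = 255/19 and q_D = 348/19.
Price P = 123 - 603/19 = 1734/19.
Delta's profit: (1734/19)·(348/19) - 18·(348/19) - (3/2)(348/19)² = 838.6704.

838.67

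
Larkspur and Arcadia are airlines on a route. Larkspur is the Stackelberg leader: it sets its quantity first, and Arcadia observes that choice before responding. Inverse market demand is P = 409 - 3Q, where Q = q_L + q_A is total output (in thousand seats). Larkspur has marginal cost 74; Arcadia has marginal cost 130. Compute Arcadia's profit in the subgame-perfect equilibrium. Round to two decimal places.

Solve by backward induction. Given q_L, the follower Arcadia maximises π_A = (409 - 3q_L - 3q_A)q_A - 130q_A.
Setting the follower's marginal profit to zero, 279 - 3q_L - 6q_A = 0, i.e. q_A = (279 - 3q_L)/6.
The leader anticipates this reaction. Substituting into P = 409 - 3Q gives P = 539/2 - (3/2)q_L, so π_L = (539/2 - (3/2)q_L)q_L - 74q_L.
Maximising: ∂π_L/∂q_L = 391/2 - 3q_L = 0, giving q_L = 391/6.
Then q_A = (279 - 3·(391/6))/6 = 167/12.
Price P = 409 - 3·(949/12) = 687/4.
Arcadia's profit: (687/4 - 130)·(167/12) = 581.0208.

581.02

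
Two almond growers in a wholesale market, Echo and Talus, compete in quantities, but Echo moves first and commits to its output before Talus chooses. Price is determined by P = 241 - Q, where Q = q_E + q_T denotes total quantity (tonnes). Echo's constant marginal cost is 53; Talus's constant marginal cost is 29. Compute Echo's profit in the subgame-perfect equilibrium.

Solve by backward induction. Given q_E, the follower Talus maximises π_T = (241 - q_E - q_T)q_T - 29q_T.
Setting the follower's marginal profit to zero, 212 - q_E - 2q_T = 0, i.e. q_T = (212 - q_E)/2.
Echo substitutes q_T(q_E) into its own profit: π_E = q_E(241 - q_E - (212 - q_E)/2) - 53q_E = (135 - (1/2)q_E)q_E - 53q_E.
Maximising: ∂π_E/∂q_E = 82 - q_E = 0, giving q_E = 82.
Then q_T = (212 - 82)/2 = 65.
Price P = 241 - 147 = 94.
Echo's profit: (94 - 53)·82 = 3362.

3362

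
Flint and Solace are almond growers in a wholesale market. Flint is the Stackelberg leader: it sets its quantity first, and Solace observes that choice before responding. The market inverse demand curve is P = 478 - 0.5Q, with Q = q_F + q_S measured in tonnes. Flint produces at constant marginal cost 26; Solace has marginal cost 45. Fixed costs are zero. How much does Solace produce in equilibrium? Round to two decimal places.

197.50

The follower Solace best-responds to any q_F: π_S = (478 - 0.5Q)q_S - 45q_S.
∂π_S/∂q_S = 433 - (1/2)q_F - q_S = 0 gives the reaction function q_S = (433 - (1/2)q_F).
The leader anticipates this reaction. Substituting into P = 478 - 0.5Q gives P = 523/2 - (1/4)q_F, so π_F = (523/2 - (1/4)q_F)q_F - 26q_F.
Maximising: ∂π_F/∂q_F = 471/2 - (1/2)q_F = 0, giving q_F = 471.
Then q_S = (433 - (1/2)·471) = 395/2.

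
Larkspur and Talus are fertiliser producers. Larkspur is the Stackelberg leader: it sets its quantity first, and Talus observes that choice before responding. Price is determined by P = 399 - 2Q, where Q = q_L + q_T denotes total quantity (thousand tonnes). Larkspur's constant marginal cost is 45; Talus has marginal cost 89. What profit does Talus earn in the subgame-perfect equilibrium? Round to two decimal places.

1540.13

The follower Talus best-responds to any q_L: π_T = (399 - 2Q)q_T - 89q_T.
Follower FOC: 310 - 2q_L - 4q_T = 0, so q_T(q_L) = (310 - 2q_L)/4.
Larkspur substitutes q_T(q_L) into its own profit: π_L = q_L(399 - 2q_L - (310 - 2q_L)/2) - 45q_L = (244 - q_L)q_L - 45q_L.
The leader's first-order condition 199 - 2q_L = 0 yields q_L = 199/2.
Then q_T = (310 - 2·(199/2))/4 = 111/4.
Price P = 399 - 2·(509/4) = 289/2.
Talus's profit: (289/2 - 89)·(111/4) = 1540.1250.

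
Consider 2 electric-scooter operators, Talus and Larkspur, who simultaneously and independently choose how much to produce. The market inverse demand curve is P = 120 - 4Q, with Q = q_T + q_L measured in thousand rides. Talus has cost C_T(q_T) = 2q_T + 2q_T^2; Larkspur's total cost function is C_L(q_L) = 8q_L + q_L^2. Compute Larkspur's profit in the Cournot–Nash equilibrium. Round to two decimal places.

351.51

Talus's profit: π_T = (120 - 4Q)q_T - (2q_T + 2q_T²). Setting ∂π_T/∂q_T = 0: 118 - 12q_T - 4(q_L) = 0.
Larkspur's profit: π_L = (120 - 4Q)q_L - (8q_L + q_L²). Setting ∂π_L/∂q_L = 0: 112 - 10q_L - 4(q_T) = 0.
Rearranging gives the reaction functions q_T = (118 - 4q_L)/12 and q_L = (112 - 4q_T)/10.
Substituting one into the other gives q_T = 183/26 and q_L = 109/13.
Price P = 120 - 4·(401/26) = 758/13.
Larkspur's profit: (758/13)·(109/13) - 8·(109/13) - (109/13)² = 351.5089.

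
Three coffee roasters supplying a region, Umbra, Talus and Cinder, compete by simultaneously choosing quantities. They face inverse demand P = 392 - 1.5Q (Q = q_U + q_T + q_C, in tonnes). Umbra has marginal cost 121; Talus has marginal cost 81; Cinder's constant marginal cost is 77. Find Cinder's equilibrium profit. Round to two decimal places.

5490.38

Umbra's profit: π_U = (392 - 1.5Q)q_U - (121q_U). Setting ∂π_U/∂q_U = 0: 271 - 3q_U - (3/2)(q_T + q_C) = 0.
Talus's profit: π_T = (392 - 1.5Q)q_T - (81q_T). Setting ∂π_T/∂q_T = 0: 311 - 3q_T - (3/2)(q_U + q_C) = 0.
Cinder's first-order condition: 315 - 3q_C - (3/2)(q_U + q_T) = 0.
Adding the 3 first-order conditions: 897 − 6Q = 0, so Q = 299/2.
Back-substituting: q_U = (271 − 897/4)/(3/2) = 187/6, q_T = (311 − 897/4)/(3/2) = 347/6, q_C = (315 − 897/4)/(3/2) = 121/2.
Price P = 392 - (3/2)·(299/2) = 671/4.
Cinder's profit: (671/4 - 77)·(121/2) = 5490.3750.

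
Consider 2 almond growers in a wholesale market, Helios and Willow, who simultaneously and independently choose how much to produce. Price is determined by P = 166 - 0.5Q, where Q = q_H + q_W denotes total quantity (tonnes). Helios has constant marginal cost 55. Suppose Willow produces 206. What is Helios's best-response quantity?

With the rival's output fixed at 206, Helios's profit is π_H = (166 - (1/2)·206 - (1/2)q_H)q_H - (55q_H) = (63 - (1/2)q_H)q_H - (55q_H).
∂π_H/∂q_H = 8 - q_H = 0, so q_H = 8.

8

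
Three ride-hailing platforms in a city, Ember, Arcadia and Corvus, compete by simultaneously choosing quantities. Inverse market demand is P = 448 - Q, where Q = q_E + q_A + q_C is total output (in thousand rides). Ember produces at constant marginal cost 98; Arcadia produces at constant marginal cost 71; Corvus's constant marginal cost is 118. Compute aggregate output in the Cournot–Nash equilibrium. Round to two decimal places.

264.25

Ember's profit: π_E = (448 - Q)q_E - (98q_E). Setting ∂π_E/∂q_E = 0: 350 - 2q_E - (q_A + q_C) = 0.
Arcadia's profit: π_A = (448 - Q)q_A - (71q_A). Setting ∂π_A/∂q_A = 0: 377 - 2q_A - (q_E + q_C) = 0.
Corvus's profit: π_C = (448 - Q)q_C - (118q_C). Setting ∂π_C/∂q_C = 0: 330 - 2q_C - (q_E + q_A) = 0.
Summing all 3 equations gives 1057 − 4Q = 0, hence Q = 1057/4.
Back-substituting: q_E = (350 − 1057/4) = 343/4, q_A = (377 − 1057/4) = 451/4, q_C = (330 − 1057/4) = 263/4.
Total output Q = 343/4 + 451/4 + 263/4 = 1057/4.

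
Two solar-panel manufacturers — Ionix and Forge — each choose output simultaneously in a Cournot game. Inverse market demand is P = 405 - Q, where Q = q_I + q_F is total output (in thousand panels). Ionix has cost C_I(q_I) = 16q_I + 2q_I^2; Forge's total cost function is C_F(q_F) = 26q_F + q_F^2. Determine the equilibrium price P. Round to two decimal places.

271.87

Ionix's profit: π_I = (405 - Q)q_I - (16q_I + 2q_I²). Setting ∂π_I/∂q_I = 0: 389 - 6q_I - (q_F) = 0.
Forge's profit: π_F = (405 - Q)q_F - (26q_F + q_F²). Setting ∂π_F/∂q_F = 0: 379 - 4q_F - (q_I) = 0.
Rearranging gives the reaction functions q_I = (389 - q_F)/6 and q_F = (379 - q_I)/4.
Substituting one into the other gives q_I = 1177/23 and q_F = 1885/23.
Total output Q = 133.1304, so price P = 405 - 133.1304 = 271.8696.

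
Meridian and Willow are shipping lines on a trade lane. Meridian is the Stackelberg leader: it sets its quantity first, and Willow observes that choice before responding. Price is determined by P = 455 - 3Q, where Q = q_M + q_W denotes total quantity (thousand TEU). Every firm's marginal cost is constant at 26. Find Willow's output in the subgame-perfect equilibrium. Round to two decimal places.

35.75

The follower Willow best-responds to any q_M: π_W = (455 - 3Q)q_W - 26q_W.
Setting the follower's marginal profit to zero, 429 - 3q_M - 6q_W = 0, i.e. q_W = (429 - 3q_M)/6.
Meridian substitutes q_W(q_M) into its own profit: π_M = q_M(455 - 3q_M - (429 - 3q_M)/2) - 26q_M = (481/2 - (3/2)q_M)q_M - 26q_M.
Maximising: ∂π_M/∂q_M = 429/2 - 3q_M = 0, giving q_M = 143/2.
Then q_W = (429 - 3·(143/2))/6 = 143/4.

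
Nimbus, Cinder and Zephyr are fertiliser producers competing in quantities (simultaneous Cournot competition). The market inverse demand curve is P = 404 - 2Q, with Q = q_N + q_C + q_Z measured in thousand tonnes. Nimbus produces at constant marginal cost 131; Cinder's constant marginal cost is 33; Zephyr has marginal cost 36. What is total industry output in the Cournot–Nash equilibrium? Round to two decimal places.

126.50

Nimbus's profit: π_N = (404 - 2Q)q_N - (131q_N). Setting ∂π_N/∂q_N = 0: 273 - 4q_N - 2(q_C + q_Z) = 0.
Cinder's first-order condition: 371 - 4q_C - 2(q_N + q_Z) = 0.
Zephyr's first-order condition: 368 - 4q_Z - 2(q_N + q_C) = 0.
Adding the 3 first-order conditions: 1012 − 8Q = 0, so Q = 253/2.
Back-substituting: q_N = (273 − 253)/2 = 10, q_C = (371 − 253)/2 = 59, q_Z = (368 − 253)/2 = 115/2.
Total output Q = 10 + 59 + 115/2 = 253/2.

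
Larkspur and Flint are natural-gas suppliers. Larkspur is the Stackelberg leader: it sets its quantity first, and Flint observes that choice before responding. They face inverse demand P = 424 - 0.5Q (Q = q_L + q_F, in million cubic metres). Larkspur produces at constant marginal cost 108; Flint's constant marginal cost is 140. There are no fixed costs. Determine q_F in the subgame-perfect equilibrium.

110

Solve by backward induction. Given q_L, the follower Flint maximises π_F = (424 - (1/2)q_L - (1/2)q_F)q_F - 140q_F.
∂π_F/∂q_F = 284 - (1/2)q_L - q_F = 0 gives the reaction function q_F = (284 - (1/2)q_L).
The leader anticipates this reaction. Substituting into P = 424 - 0.5Q gives P = 282 - (1/4)q_L, so π_L = (282 - (1/4)q_L)q_L - 108q_L.
Maximising: ∂π_L/∂q_L = 174 - (1/2)q_L = 0, giving q_L = 348.
Then q_F = (284 - (1/2)·348) = 110.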